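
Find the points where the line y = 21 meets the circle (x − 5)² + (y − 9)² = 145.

Substitute y = 21:
x² − 10x + 24 = 0
x = 6 or x = 4, giving (6, 21) and (4, 21).

(4, 21) and (6, 21)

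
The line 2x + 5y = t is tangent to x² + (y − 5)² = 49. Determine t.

t = 25 ± 7√29

For a tangent, require d(centre, line) = r = 7.
|2·0 + 5·5 − t| / √29 = 7
|t − (25)| = 7√29.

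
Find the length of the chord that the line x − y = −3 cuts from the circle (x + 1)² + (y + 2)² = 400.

The distance from (−1, −2) to the line is 4/√2, and r² = 400.
Chord = 2√(r² − d²) = 2·√(392) = 28√2.

28√2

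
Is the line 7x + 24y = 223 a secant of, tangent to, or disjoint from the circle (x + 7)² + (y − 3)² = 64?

tangent

Substituting the line into the circle gives 625x² + 5950x + 14161 = 0.
Δ = 35402500 − 35402500 = 0.
A repeated root: the line is tangent.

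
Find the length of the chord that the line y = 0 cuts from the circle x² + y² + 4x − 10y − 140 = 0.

24

The distance from (−2, 5) to the line is 5, and r² = 169.
Chord = 2√(r² − d²) = 2·√(144) = 24.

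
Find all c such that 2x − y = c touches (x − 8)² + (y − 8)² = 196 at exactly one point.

c = 8 ± 14√5

For a tangent, require d(centre, line) = r = 14.
|2·8 − 1·8 − c| / √5 = 14
|c − (8)| = 14√5.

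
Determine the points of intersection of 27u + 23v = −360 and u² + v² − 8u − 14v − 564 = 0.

Express v = (−360 − 27u)/23 and substitute into the circle:
1258u² + 23902u − 52836 = 0  ⟹  u² + 19u − 42 = 0
u = 2 or u = −21, giving (2, −18) and (−21, 9).

(−21, 9) and (2, −18)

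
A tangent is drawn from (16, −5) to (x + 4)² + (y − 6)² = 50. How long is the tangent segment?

With centre O = (−4, 6), |OP|² = 521 and r² = 50.
Power of the point: PT² = |PO|² − r² = 471, so PT = √471.

√471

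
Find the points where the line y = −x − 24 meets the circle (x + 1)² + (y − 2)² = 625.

(−26, 2) and (−1, −23)

Express y = −x − 24 and substitute into the circle:
2x² + 54x + 52 = 0  ⟹  x² + 27x + 26 = 0
x = −1 or x = −26, giving (−1, −23) and (−26, 2).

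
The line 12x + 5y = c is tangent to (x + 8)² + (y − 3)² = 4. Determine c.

Tangency holds when the distance from the centre (−8, 3) to the line equals the radius 2:
|12·(−8) + 5·3 − c| / √169 = 2
|c − (−81)| = 2·13, so c = −55 or c = −107.

c = −107 or c = −55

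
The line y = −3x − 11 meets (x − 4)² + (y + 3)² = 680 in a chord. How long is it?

From the line, y = −3x − 11. Substituting:
10x² + 40x − 600 = 0  ⟹  x² + 4x − 60 = 0
x = 6 or x = −10, giving (6, −29) and (−10, 19).
Chord length = distance between (6, −29) and (−10, 19) = √2560 = 16√10.

16√10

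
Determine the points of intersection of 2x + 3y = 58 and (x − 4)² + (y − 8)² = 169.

(−1, 20) and (17, 8)

Express y = (58 − 2x)/3 and substitute into the circle:
13x² − 208x − 221 = 0  ⟹  x² − 16x − 17 = 0
x = 17 or x = −1, giving (17, 8) and (−1, 20).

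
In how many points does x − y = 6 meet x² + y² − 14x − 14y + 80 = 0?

Substituting the line into the circle gives 2x² − 40x + 200 = 0.
Discriminant = (−40)² − 4·2·(200) = 0.
A repeated root: the line is tangent.

1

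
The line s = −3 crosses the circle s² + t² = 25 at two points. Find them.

The line gives s = −3. Substituting into the circle:
t² − 16 = 0
t = 4 or t = −4, giving (−3, 4) and (−3, −4).

(−3, −4) and (−3, 4)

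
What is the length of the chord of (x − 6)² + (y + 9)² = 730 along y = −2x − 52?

10√5

Centre (6, −9), r² = 730. Perpendicular distance d from centre to line = |55| / √5 = 55/√5.
Half the chord is √(r² − d²) = √(125), so the full chord is 10√5.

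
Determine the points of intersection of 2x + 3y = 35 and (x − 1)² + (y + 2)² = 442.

Express y = (35 − 2x)/3 and substitute into the circle:
13x² − 182x − 2288 = 0  ⟹  x² − 14x − 176 = 0
x = 22 or x = −8, giving (22, −3) and (−8, 17).

(−8, 17) and (22, −3)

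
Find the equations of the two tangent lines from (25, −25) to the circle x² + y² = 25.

3x + 4y = −25 and 4x + 3y = 25

A line y − (−25) = m(x − (25)) is tangent when its distance from (0, 0) is 5:
(−25m − (25))² = 25(m² + 1)
12m² + 25m + 12 = 0, so m = −3/4 or m = −4/3.
With m = −3/4: 3x + 4y = −25. With m = −4/3: 4x + 3y = 25.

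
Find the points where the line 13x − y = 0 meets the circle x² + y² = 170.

Substitute y = 13x:
170x² − 170 = 0  ⟹  x² − 1 = 0
x = 1 or x = −1, giving (1, 13) and (−1, −13).

(−1, −13) and (1, 13)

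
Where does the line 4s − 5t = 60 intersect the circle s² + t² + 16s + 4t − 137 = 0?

(−5, −16) and (5, −8)

Express t = (−60 + 4s)/5 and substitute into the circle:
41s² − 1025 = 0  ⟹  s² − 25 = 0
s = 5 or s = −5, giving (5, −8) and (−5, −16).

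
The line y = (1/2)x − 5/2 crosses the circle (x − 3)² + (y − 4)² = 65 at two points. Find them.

From the line, y = (−5 + x)/2. Substituting:
5x² − 50x − 55 = 0  ⟹  x² − 10x − 11 = 0
x = 11 or x = −1, giving (11, 3) and (−1, −3).

(−1, −3) and (11, 3)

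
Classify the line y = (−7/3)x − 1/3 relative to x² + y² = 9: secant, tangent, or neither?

secant

Substituting the line into the circle gives 58x² + 14x − 80 = 0.
Discriminant = (14)² − 4·58·(−80) = 18756 > 0.
Two real roots: the line is a secant.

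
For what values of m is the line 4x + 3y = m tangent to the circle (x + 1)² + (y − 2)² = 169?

m = −63 or m = 67

Tangency holds when the distance from the centre (−1, 2) to the line equals the radius 13:
|4·(−1) + 3·2 − m| / √25 = 13
|m − (2)| = 13·5, so m = 67 or m = −63.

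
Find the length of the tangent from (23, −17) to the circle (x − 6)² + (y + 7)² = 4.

√385

Centre (6, −7), r² = 4. |PO|² = (17)² + (−10)² = 389.
Power of the point: PT² = |PO|² − r² = 385, so PT = √385.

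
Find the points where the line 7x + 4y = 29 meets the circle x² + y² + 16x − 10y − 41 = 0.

Express y = (29 − 7x)/4 and substitute into the circle:
65x² + 130x − 975 = 0  ⟹  x² + 2x − 15 = 0
x = 3 or x = −5, giving (3, 2) and (−5, 16).

(−5, 16) and (3, 2)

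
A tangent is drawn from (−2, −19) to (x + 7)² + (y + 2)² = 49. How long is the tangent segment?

√265

With centre O = (−7, −2), |OP|² = 314 and r² = 49.
Power of the point: PT² = |PO|² − r² = 265, so PT = √265.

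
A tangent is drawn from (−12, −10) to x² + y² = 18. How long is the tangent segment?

The centre is (0, 0) and r = 3√2. The square of the distance from P to the centre is 144 + 100 = 244.
By the tangent–radius right angle, tangent length = √(|PO|² − r²) = √226.

√226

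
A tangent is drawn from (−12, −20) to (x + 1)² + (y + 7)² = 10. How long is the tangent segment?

2√70

With centre O = (−1, −7), |OP|² = 290 and r² = 10.
By the tangent–radius right angle, tangent length = √(|PO|² − r²) = √280 = 2√70.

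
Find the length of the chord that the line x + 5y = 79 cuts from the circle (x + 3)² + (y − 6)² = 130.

2√26

The distance from (−3, 6) to the line is 52/√26, and r² = 130.
Half the chord is √(r² − d²) = √(26), so the full chord is 2√26.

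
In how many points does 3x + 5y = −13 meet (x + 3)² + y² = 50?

2

Centre (−3, 0), r² = 50. Distance² from centre to line = (4)²/34 = 8/17.
Since d² < r², the line cuts the circle twice.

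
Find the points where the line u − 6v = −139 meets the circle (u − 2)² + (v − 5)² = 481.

(−13, 21) and (11, 25)

From the line, v = (139 + u)/6. Substituting:
37u² + 74u − 5291 = 0  ⟹  u² + 2u − 143 = 0
u = 11 or u = −13, giving (11, 25) and (−13, 21).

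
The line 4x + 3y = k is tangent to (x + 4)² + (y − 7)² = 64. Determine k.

For a tangent, require d(centre, line) = r = 8.
|4·(−4) + 3·7 − k| / √25 = 8
|k − (5)| = 8·5, so k = 45 or k = −35.

k = −35 or k = 45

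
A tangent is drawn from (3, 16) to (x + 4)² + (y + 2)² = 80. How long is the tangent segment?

√293

The centre is (−4, −2) and r = 4√5. The square of the distance from P to the centre is 49 + 324 = 373.
Power of the point: PT² = |PO|² − r² = 293, so PT = √293.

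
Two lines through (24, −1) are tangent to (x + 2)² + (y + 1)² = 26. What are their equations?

A line y − (−1) = m(x − (24)) is tangent when its distance from (−2, −1) is √26:
[m·(−26) − (0)]² = 26(m² + 1)
25m² − 1 = 0, so m = 1/5 or m = −1/5.
With m = 1/5: x − 5y = 29. With m = −1/5: x + 5y = 19.

x − 5y = 29 and x + 5y = 19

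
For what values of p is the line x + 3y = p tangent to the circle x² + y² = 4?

p = ±2√10

The line touches the circle iff its distance from (0, 0) is 2:
|1·0 + 3·0 − p| / √10 = 2
|p| = 2√10.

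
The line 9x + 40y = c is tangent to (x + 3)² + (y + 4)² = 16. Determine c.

Tangency holds when the distance from the centre (−3, −4) to the line equals the radius 4:
|9·(−3) + 40·(−4) − c| / √1681 = 4
|c − (−187)| = 4·41, so c = −23 or c = −351.

c = −351 or c = −23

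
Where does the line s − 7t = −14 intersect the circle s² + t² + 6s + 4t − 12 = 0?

(−7, 1) and (0, 2)

From the line, t = (14 + s)/7. Substituting:
50s² + 350s = 0  ⟹  s² + 7s = 0
s = 0 or s = −7, giving (0, 2) and (−7, 1).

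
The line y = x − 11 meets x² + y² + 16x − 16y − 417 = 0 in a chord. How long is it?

19√2

The distance from (−8, 8) to the line is 27/√2, and r² = 545.
Half the chord is √(r² − d²) = √(361/2), so the full chord is 19√2.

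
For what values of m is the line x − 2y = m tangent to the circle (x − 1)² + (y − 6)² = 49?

m = −11 ± 7√5

The line touches the circle iff its distance from (1, 6) is 7:
|1·1 − 2·6 − m| / √5 = 7
|m − (−11)| = 7√5.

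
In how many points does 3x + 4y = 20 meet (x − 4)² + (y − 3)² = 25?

Substituting the line into the circle gives 25x² − 176x − 80 = 0.
Discriminant = (−176)² − 4·25·(−80) = 38976 > 0.
Two real roots: the line is a secant.

2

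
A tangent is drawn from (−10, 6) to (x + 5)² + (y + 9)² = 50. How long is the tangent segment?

With centre O = (−5, −9), |OP|² = 250 and r² = 50.
Power of the point: PT² = |PO|² − r² = 200, so PT = 10√2.

10√2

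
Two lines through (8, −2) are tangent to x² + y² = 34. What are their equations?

Let a tangent through (8, −2) have slope m. Its distance from (0, 0) must equal √34:
[m·(−8) − (2)]² = 34(m² + 1)
15m² + 16m − 15 = 0, so m = −5/3 or m = 3/5.
With m = −5/3: 5x + 3y = 34. With m = 3/5: 3x − 5y = 34.

5x + 3y = 34 and 3x − 5y = 34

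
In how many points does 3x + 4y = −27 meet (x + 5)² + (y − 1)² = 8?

0

Substituting the line into the circle gives 25x² + 346x + 1233 = 0.
Discriminant = (346)² − 4·25·(1233) = −3584 < 0.
No real roots: the line does not meet the circle.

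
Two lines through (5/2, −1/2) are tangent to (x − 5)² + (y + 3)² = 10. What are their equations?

x − 3y = 4 and 3x − y = 8

Let a tangent through (5/2, −1/2) have slope m. Its distance from (5, −3) must equal √10:
(5/2m − (−5/2))² = 10(m² + 1)
3m² − 10m + 3 = 0, so m = 1/3 or m = 3.
With m = 1/3: x − 3y = 4. With m = 3: 3x − y = 8.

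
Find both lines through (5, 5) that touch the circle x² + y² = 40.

Let a tangent through (5, 5) have slope m. Its distance from (0, 0) must equal 2√10:
(−5m − (−5))² = 40(m² + 1)
3m² + 10m + 3 = 0, so m = −1/3 or m = −3.
With m = −1/3: x + 3y = 20. With m = −3: 3x + y = 20.

x + 3y = 20 and 3x + y = 20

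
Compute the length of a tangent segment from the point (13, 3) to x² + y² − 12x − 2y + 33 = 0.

Centre (6, 1), r² = 4. |PO|² = (7)² + (2)² = 53.
The tangent meets the radius at right angles, so tangent² = |PO|² − r² = 53 − 4 = 49.

7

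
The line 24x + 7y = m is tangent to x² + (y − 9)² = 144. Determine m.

Tangency holds when the distance from the centre (0, 9) to the line equals the radius 12:
|24·0 + 7·9 − m| / √625 = 12
|m − (63)| = 12·25, so m = 363 or m = −237.

m = −237 or m = 363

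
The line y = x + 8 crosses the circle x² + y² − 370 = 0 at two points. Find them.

(−17, −9) and (9, 17)

Substitute y = x + 8:
2x² + 16x − 306 = 0  ⟹  x² + 8x − 153 = 0
x = 9 or x = −17, giving (9, 17) and (−17, −9).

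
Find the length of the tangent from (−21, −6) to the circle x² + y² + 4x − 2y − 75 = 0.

The centre is (−2, 1) and r = 4√5. The square of the distance from P to the centre is 361 + 49 = 410.
By the tangent–radius right angle, tangent length = √(|PO|² − r²) = √330.

√330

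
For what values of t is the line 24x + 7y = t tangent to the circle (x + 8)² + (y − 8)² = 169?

t = −461 or t = 189

For a tangent, require d(centre, line) = r = 13.
|24·(−8) + 7·8 − t| / √625 = 13
|t − (−136)| = 13·25, so t = 189 or t = −461.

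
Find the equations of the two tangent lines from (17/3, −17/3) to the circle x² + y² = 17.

Let a tangent through (17/3, −17/3) have slope m. Its distance from (0, 0) must equal √17:
(−17/3m − (17/3))² = 17(m² + 1)
4m² + 17m + 4 = 0, so m = −1/4 or m = −4.
Through (17/3, −17/3) these give x + 4y = −17 and 4x + y = 17.

x + 4y = −17 and 4x + y = 17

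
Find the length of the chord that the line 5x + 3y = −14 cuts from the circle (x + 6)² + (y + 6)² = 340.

Substitute y = (−14 − 5x)/3:
34x² + 68x − 2720 = 0  ⟹  x² + 2x − 80 = 0
x = 8 or x = −10, giving (8, −18) and (−10, 12).
Chord length = distance between (8, −18) and (−10, 12) = √1224 = 6√34.

6√34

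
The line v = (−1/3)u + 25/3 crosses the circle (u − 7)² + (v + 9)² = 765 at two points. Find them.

From the line, v = (25 − u)/3. Substituting:
10u² − 230u − 3740 = 0  ⟹  u² − 23u − 374 = 0
u = 34 or u = −11, giving (34, −3) and (−11, 12).

(−11, 12) and (34, −3)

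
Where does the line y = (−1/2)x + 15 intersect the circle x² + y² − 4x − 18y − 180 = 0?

(−10, 20) and (18, 6)

Express y = (30 − x)/2 and substitute into the circle:
5x² − 40x − 900 = 0  ⟹  x² − 8x − 180 = 0
x = 18 or x = −10, giving (18, 6) and (−10, 20).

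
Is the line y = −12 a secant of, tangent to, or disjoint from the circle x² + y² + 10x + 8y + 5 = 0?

d² = (0·(−5) + 1·(−4) − (−12))² = 64; r² = 36.
Since d² > r², the line lies outside the circle.

disjoint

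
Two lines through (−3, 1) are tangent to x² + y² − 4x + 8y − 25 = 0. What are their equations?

Write the tangent as mx − y + (1 − m·(−3)) = 0 and set its distance from the centre to 3√5:
[m·(5) − (−5)]² = 45(m² + 1)
2m² − 5m + 2 = 0, so m = 2 or m = 1/2.
With m = 2: 2x − y = −7. With m = 1/2: x − 2y = −5.

2x − y = −7 and x − 2y = −5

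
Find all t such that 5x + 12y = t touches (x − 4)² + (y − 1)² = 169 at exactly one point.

t = −137 or t = 201

For a tangent, require d(centre, line) = r = 13.
|5·4 + 12·1 − t| / √169 = 13
|t − (32)| = 13·13, so t = 201 or t = −137.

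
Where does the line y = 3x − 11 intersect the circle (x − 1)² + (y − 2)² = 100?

(1, −8) and (7, 10)

From the line, y = 3x − 11. Substituting:
10x² − 80x + 70 = 0  ⟹  x² − 8x + 7 = 0
x = 7 or x = 1, giving (7, 10) and (1, −8).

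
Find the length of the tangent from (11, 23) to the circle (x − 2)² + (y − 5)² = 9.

6√11

The centre is (2, 5) and r = 3. The square of the distance from P to the centre is 81 + 324 = 405.
The tangent meets the radius at right angles, so tangent² = |PO|² − r² = 405 − 9 = 396.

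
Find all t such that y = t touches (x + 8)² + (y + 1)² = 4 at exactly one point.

t = −3 or t = 1

For a tangent, require d(centre, line) = r = 2.
|0·(−8) + 1·(−1) − t| / √1 = 2
|t − (−1)| = 2, so t = 1 or t = −3.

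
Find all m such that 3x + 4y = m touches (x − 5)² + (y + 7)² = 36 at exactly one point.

The line touches the circle iff its distance from (5, −7) is 6:
|3·5 + 4·(−7) − m| / √25 = 6
|m − (−13)| = 6·5, so m = 17 or m = −43.

m = −43 or m = 17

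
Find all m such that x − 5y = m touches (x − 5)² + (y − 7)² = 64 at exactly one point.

m = −30 ± 8√26

The line touches the circle iff its distance from (5, 7) is 8:
|1·5 − 5·7 − m| / √26 = 8
|m − (−30)| = 8√26.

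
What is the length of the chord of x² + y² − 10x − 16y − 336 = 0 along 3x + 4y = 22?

The distance from (5, 8) to the line is 25/√25, and r² = 425.
Half the chord is √(r² − d²) = √(400), so the full chord is 40.

40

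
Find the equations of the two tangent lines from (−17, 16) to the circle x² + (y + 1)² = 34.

Let a tangent through (−17, 16) have slope m. Its distance from (0, −1) must equal √34:
(17m − (−17))² = 34(m² + 1)
15m² + 34m + 15 = 0, so m = −3/5 or m = −5/3.
With m = −3/5: 3x + 5y = 29. With m = −5/3: 5x + 3y = −37.

3x + 5y = 29 and 5x + 3y = −37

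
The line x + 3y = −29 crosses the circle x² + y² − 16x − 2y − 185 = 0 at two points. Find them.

(−5, −8) and (13, −14)

Express y = (−29 − x)/3 and substitute into the circle:
10x² − 80x − 650 = 0  ⟹  x² − 8x − 65 = 0
x = 13 or x = −5, giving (13, −14) and (−5, −8).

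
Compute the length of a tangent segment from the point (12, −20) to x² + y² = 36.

2√127

Centre (0, 0), r² = 36. |PO|² = (12)² + (−20)² = 544.
Power of the point: PT² = |PO|² − r² = 508, so PT = 2√127.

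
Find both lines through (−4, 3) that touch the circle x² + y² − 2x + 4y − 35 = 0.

3x − y = −15 and x − 3y = −13

Let a tangent through (−4, 3) have slope m. Its distance from (1, −2) must equal 2√10:
(5m − (−5))² = 40(m² + 1)
3m² − 10m + 3 = 0, so m = 3 or m = 1/3.
With m = 3: 3x − y = −15. With m = 1/3: x − 3y = −13.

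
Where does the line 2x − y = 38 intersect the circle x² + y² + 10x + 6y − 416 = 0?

(10, −18) and (16, −6)

Express y = 2x − 38 and substitute into the circle:
5x² − 130x + 800 = 0  ⟹  x² − 26x + 160 = 0
x = 16 or x = 10, giving (16, −6) and (10, −18).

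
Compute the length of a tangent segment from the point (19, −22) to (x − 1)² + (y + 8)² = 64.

With centre O = (1, −8), |OP|² = 520 and r² = 64.
By the tangent–radius right angle, tangent length = √(|PO|² − r²) = √456 = 2√114.

2√114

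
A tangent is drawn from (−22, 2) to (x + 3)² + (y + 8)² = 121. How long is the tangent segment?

2√85

The centre is (−3, −8) and r = 11. The square of the distance from P to the centre is 361 + 100 = 461.
The tangent meets the radius at right angles, so tangent² = |PO|² − r² = 461 − 121 = 340.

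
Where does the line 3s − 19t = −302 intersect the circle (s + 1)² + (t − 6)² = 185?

(−12, 14) and (7, 17)

Substitute t = (302 + 3s)/19:
370s² + 1850s − 31080 = 0  ⟹  s² + 5s − 84 = 0
s = 7 or s = −12, giving (7, 17) and (−12, 14).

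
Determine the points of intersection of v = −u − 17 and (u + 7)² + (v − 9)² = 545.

Express v = −u − 17 and substitute into the circle:
2u² + 66u + 180 = 0  ⟹  u² + 33u + 90 = 0
u = −3 or u = −30, giving (−3, −14) and (−30, 13).

(−30, 13) and (−3, −14)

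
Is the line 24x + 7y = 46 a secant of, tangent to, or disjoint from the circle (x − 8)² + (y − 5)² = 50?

Substituting the line into the circle gives 625x² − 1312x + 807 = 0.
Discriminant = (−1312)² − 4·625·(807) = −296156 < 0.
No real roots: the line does not meet the circle.

disjoint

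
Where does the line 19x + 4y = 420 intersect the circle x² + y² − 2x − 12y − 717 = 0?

Substitute y = (420 − 19x)/4:
377x² − 15080x + 144768 = 0  ⟹  x² − 40x + 384 = 0
x = 24 or x = 16, giving (24, −9) and (16, 29).

(16, 29) and (24, −9)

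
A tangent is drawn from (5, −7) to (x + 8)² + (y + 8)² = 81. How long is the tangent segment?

√89

The centre is (−8, −8) and r = 9. The square of the distance from P to the centre is 169 + 1 = 170.
By the tangent–radius right angle, tangent length = √(|PO|² − r²) = √89.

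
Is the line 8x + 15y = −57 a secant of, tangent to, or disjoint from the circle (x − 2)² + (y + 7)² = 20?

Substituting the line into the circle gives 289x² − 1668x − 1296 = 0.
Δ = 2782224 − (−1498176) = 4280400.
Two real roots: the line is a secant.

secant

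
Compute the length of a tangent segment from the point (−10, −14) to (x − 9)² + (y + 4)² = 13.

8√7

With centre O = (9, −4), |OP|² = 461 and r² = 13.
Power of the point: PT² = |PO|² − r² = 448, so PT = 8√7.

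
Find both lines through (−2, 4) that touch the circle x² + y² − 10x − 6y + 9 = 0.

Write the tangent as mx − y + (4 − m·(−2)) = 0 and set its distance from the centre to 5:
(7m − (−1))² = 25(m² + 1)
12m² + 7m − 12 = 0, so m = 3/4 or m = −4/3.
With m = 3/4: 3x − 4y = −22. With m = −4/3: 4x + 3y = 4.

3x − 4y = −22 and 4x + 3y = 4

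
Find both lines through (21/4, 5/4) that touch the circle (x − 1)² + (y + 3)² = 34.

Let a tangent through (21/4, 5/4) have slope m. Its distance from (1, −3) must equal √34:
(−17/4m − (−17/4))² = 34(m² + 1)
15m² + 34m + 15 = 0, so m = −3/5 or m = −5/3.
With m = −3/5: 3x + 5y = 22. With m = −5/3: 5x + 3y = 30.

3x + 5y = 22 and 5x + 3y = 30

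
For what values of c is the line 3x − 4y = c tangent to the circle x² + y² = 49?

Tangency holds when the distance from the centre (0, 0) to the line equals the radius 7:
|3·0 − 4·0 − c| / √25 = 7
|c| = 7·5, so c = 35 or c = −35.

c = −35 or c = 35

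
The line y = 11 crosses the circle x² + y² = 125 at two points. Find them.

(−2, 11) and (2, 11)

Substitute y = 11:
x² − 4 = 0
x = 2 or x = −2, giving (2, 11) and (−2, 11).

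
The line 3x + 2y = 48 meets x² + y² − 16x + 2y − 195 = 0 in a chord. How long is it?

8√13

From the line, y = (48 − 3x)/2. Substituting:
13x² − 364x + 1716 = 0  ⟹  x² − 28x + 132 = 0
x = 22 or x = 6, giving (22, −9) and (6, 15).
|(22, −9) − (6, 15)| = √((16)² + (−24)²) = 8√13.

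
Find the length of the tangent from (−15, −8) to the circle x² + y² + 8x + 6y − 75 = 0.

The centre is (−4, −3) and r = 10. The square of the distance from P to the centre is 121 + 25 = 146.
Power of the point: PT² = |PO|² − r² = 46, so PT = √46.

√46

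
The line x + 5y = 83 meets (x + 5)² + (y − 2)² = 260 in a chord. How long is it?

The distance from (−5, 2) to the line is 78/√26, and r² = 260.
Chord = 2√(r² − d²) = 2·√(26) = 2√26.

2√26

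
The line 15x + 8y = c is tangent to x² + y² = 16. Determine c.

c = −68 or c = 68

Tangency holds when the distance from the centre (0, 0) to the line equals the radius 4:
|15·0 + 8·0 − c| / √289 = 4
|c| = 4·17, so c = 68 or c = −68.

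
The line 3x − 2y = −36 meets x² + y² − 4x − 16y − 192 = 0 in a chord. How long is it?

The distance from (2, 8) to the line is 26/√13, and r² = 260.
Chord = 2√(r² − d²) = 2·√(208) = 8√13.

8√13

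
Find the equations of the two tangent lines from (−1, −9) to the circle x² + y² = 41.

A line y − (−9) = m(x − (−1)) is tangent when its distance from (0, 0) is √41:
(1m − (9))² = 41(m² + 1)
20m² + 9m − 20 = 0, so m = 4/5 or m = −5/4.
Through (−1, −9) these give 4x − 5y = 41 and 5x + 4y = −41.

4x − 5y = 41 and 5x + 4y = −41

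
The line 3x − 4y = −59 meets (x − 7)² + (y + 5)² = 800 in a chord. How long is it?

40

Centre (7, −5), r² = 800. Perpendicular distance d from centre to line = |100| / √25 = 100/√25.
Chord = 2√(r² − d²) = 2·√(400) = 40.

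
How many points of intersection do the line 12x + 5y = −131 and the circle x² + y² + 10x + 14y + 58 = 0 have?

Substituting the line into the circle gives 169x² + 2554x + 9441 = 0.
Δ = 6522916 − 6382116 = 140800.
Two real roots: the line is a secant.

2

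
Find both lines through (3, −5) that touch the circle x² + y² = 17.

x + 4y = −17 and 4x − y = 17

Let a tangent through (3, −5) have slope m. Its distance from (0, 0) must equal √17:
[m·(−3) − (5)]² = 17(m² + 1)
4m² − 15m − 4 = 0, so m = −1/4 or m = 4.
Through (3, −5) these give x + 4y = −17 and 4x − y = 17.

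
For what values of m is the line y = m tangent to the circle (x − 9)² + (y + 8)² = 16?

m = −12 or m = −4

Tangency holds when the distance from the centre (9, −8) to the line equals the radius 4:
|0·9 + 1·(−8) − m| / √1 = 4
|m − (−8)| = 4, so m = −4 or m = −12.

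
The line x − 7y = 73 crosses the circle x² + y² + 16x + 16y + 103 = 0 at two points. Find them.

(−11, −12) and (−4, −11)

Substitute y = (−73 + x)/7:
50x² + 750x + 2200 = 0  ⟹  x² + 15x + 44 = 0
x = −4 or x = −11, giving (−4, −11) and (−11, −12).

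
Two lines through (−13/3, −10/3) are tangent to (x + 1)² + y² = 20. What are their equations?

A line y − (−10/3) = m(x − (−13/3)) is tangent when its distance from (−1, 0) is 2√5:
(10/3m − (10/3))² = 20(m² + 1)
2m² + 5m + 2 = 0, so m = −2 or m = −1/2.
With m = −2: 2x + y = −12. With m = −1/2: x + 2y = −11.

2x + y = −12 and x + 2y = −11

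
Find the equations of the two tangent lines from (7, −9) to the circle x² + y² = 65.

8x − y = 65 and x + 8y = −65

Let a tangent through (7, −9) have slope m. Its distance from (0, 0) must equal √65:
(−7m − (9))² = 65(m² + 1)
8m² − 63m − 8 = 0, so m = 8 or m = −1/8.
With m = 8: 8x − y = 65. With m = −1/8: x + 8y = −65.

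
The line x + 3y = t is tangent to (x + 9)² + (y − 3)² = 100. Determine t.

The line touches the circle iff its distance from (−9, 3) is 10:
|1·(−9) + 3·3 − t| / √10 = 10
|t| = 10√10.

t = ±10√10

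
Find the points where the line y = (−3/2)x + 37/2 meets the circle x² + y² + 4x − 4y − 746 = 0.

From the line, y = (37 − 3x)/2. Substituting:
13x² − 182x − 1911 = 0  ⟹  x² − 14x − 147 = 0
x = 21 or x = −7, giving (21, −13) and (−7, 29).

(−7, 29) and (21, −13)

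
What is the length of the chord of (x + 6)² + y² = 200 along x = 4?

20

The distance from (−6, 0) to the line is 10, and r² = 200.
Chord = 2√(r² − d²) = 2·√(100) = 20.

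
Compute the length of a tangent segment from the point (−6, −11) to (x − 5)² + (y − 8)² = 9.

The centre is (5, 8) and r = 3. The square of the distance from P to the centre is 121 + 361 = 482.
The tangent meets the radius at right angles, so tangent² = |PO|² − r² = 482 − 9 = 473.

√473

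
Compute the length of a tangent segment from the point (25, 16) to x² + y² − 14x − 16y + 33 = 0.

2√77

Centre (7, 8), r² = 80. |PO|² = (18)² + (8)² = 388.
The tangent meets the radius at right angles, so tangent² = |PO|² − r² = 388 − 80 = 308.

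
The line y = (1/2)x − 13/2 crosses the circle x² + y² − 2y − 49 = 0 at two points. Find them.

Express y = (−13 + x)/2 and substitute into the circle:
5x² − 30x + 25 = 0  ⟹  x² − 6x + 5 = 0
x = 5 or x = 1, giving (5, −4) and (1, −6).

(1, −6) and (5, −4)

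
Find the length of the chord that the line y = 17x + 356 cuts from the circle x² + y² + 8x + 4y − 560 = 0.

2√290

The distance from (−4, −2) to the line is 290/√290, and r² = 580.
Chord = 2√(r² − d²) = 2·√(290) = 2√290.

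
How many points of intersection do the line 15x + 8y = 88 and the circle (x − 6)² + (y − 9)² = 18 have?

d² = (15·6 + 8·9 − (88))²/289 = 5476/289; r² = 18.
Since d² > r², the line lies outside the circle.

0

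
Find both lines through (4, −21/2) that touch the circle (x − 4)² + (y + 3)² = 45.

A line y − (−21/2) = m(x − (4)) is tangent when its distance from (4, −3) is 3√5:
[m·(0) − (15/2)]² = 45(m² + 1)
4m² − 1 = 0, so m = −1/2 or m = 1/2.
With m = −1/2: x + 2y = −17. With m = 1/2: x − 2y = 25.

x + 2y = −17 and x − 2y = 25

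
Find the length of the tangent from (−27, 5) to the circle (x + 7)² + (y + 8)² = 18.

√551

With centre O = (−7, −8), |OP|² = 569 and r² = 18.
The tangent meets the radius at right angles, so tangent² = |PO|² − r² = 569 − 18 = 551.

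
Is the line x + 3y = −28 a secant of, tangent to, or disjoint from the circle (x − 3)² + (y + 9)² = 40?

Substituting the line into the circle gives 10x² − 52x − 278 = 0.
Discriminant = (−52)² − 4·10·(−278) = 13824 > 0.
Two real roots: the line is a secant.

secant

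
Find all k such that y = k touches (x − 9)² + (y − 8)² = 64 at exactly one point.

k = 0 or k = 16

Tangency holds when the distance from the centre (9, 8) to the line equals the radius 8:
|0·9 + 1·8 − k| / √1 = 8
|k − (8)| = 8, so k = 16 or k = 0.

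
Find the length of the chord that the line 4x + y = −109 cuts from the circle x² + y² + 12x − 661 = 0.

8√17

The distance from (−6, 0) to the line is 85/√17, and r² = 697.
Half the chord is √(r² − d²) = √(272), so the full chord is 8√17.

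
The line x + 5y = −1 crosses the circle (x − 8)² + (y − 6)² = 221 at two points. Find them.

(−6, 1) and (19, −4)

From the line, y = (−1 − x)/5. Substituting:
26x² − 338x − 2964 = 0  ⟹  x² − 13x − 114 = 0
x = 19 or x = −6, giving (19, −4) and (−6, 1).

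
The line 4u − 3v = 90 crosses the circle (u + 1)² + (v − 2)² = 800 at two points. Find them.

Substitute v = (−90 + 4u)/3:
25u² − 750u + 2025 = 0  ⟹  u² − 30u + 81 = 0
u = 27 or u = 3, giving (27, 6) and (3, −26).

(3, −26) and (27, 6)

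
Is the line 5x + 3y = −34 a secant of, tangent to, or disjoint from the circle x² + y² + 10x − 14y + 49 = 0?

disjoint

Substituting the line into the circle gives 34x² + 640x + 3025 = 0.
Δ = 409600 − 411400 = −1800.
No real roots: the line does not meet the circle.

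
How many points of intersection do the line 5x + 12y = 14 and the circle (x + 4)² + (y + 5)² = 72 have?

Centre (−4, −5), r² = 72. Distance² from centre to line = (−94)²/169 = 8836/169.
Since d² < r², the line cuts the circle twice.

2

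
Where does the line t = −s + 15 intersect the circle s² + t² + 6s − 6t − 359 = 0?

(−7, 22) and (16, −1)

Substitute t = −s + 15:
2s² − 18s − 224 = 0  ⟹  s² − 9s − 112 = 0
s = 16 or s = −7, giving (16, −1) and (−7, 22).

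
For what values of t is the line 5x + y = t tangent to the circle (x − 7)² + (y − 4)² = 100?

t = 39 ± 10√26

Tangency holds when the distance from the centre (7, 4) to the line equals the radius 10:
|5·7 + 1·4 − t| / √26 = 10
|t − (39)| = 10√26.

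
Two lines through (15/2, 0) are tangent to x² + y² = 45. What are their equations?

2x + y = 15 and 2x − y = 15

A line y − (0) = m(x − (15/2)) is tangent when its distance from (0, 0) is 3√5:
[m·(−15/2) − (0)]² = 45(m² + 1)
m² − 4 = 0, so m = −2 or m = 2.
With m = −2: 2x + y = 15. With m = 2: 2x − y = 15.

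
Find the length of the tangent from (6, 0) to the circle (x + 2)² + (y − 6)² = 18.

√82

The centre is (−2, 6) and r = 3√2. The square of the distance from P to the centre is 64 + 36 = 100.
Power of the point: PT² = |PO|² − r² = 82, so PT = √82.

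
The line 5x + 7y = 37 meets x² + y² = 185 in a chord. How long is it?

Express y = (37 − 5x)/7 and substitute into the circle:
74x² − 370x − 7696 = 0  ⟹  x² − 5x − 104 = 0
x = 13 or x = −8, giving (13, −4) and (−8, 11).
Chord length = distance between (13, −4) and (−8, 11) = √666 = 3√74.

3√74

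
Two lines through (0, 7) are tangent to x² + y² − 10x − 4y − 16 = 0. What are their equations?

2x − y = −7 and x − 2y = −14

Let a tangent through (0, 7) have slope m. Its distance from (5, 2) must equal 3√5:
(5m − (−5))² = 45(m² + 1)
2m² − 5m + 2 = 0, so m = 2 or m = 1/2.
Through (0, 7) these give 2x − y = −7 and x − 2y = −14.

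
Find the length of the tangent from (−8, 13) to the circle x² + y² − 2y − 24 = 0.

√183

Centre (0, 1), r² = 25. |PO|² = (−8)² + (12)² = 208.
Power of the point: PT² = |PO|² − r² = 183, so PT = √183.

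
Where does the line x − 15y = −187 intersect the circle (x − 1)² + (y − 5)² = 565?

(−22, 11) and (23, 14)

Express y = (187 + x)/15 and substitute into the circle:
226x² − 226x − 114356 = 0  ⟹  x² − x − 506 = 0
x = 23 or x = −22, giving (23, 14) and (−22, 11).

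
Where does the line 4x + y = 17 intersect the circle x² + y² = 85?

From the line, y = −4x + 17. Substituting:
17x² − 136x + 204 = 0  ⟹  x² − 8x + 12 = 0
x = 6 or x = 2, giving (6, −7) and (2, 9).

(2, 9) and (6, −7)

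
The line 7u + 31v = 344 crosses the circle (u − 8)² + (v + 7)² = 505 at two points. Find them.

From the line, v = (344 − 7u)/31. Substituting:
1010u² − 23230u − 109080 = 0  ⟹  u² − 23u − 108 = 0
u = 27 or u = −4, giving (27, 5) and (−4, 12).

(−4, 12) and (27, 5)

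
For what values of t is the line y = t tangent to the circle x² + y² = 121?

t = −11 or t = 11

The line touches the circle iff its distance from (0, 0) is 11:
|0·0 + 1·0 − t| / √1 = 11
|t| = 11, so t = 11 or t = −11.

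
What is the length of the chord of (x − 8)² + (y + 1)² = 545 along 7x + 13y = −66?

3√218

The distance from (8, −1) to the line is 109/√218, and r² = 545.
Chord = 2√(r² − d²) = 2·√(981/2) = 3√218.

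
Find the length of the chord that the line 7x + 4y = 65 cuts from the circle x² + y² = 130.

Substitute y = (65 − 7x)/4:
65x² − 910x + 2145 = 0  ⟹  x² − 14x + 33 = 0
x = 11 or x = 3, giving (11, −3) and (3, 11).
Chord length = distance between (11, −3) and (3, 11) = √260 = 2√65.

2√65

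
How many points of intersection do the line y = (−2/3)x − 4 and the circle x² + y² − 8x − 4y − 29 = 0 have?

0

d² = (2·4 + 3·2 − (−12))²/13 = 52; r² = 49.
Since d² > r², the line lies outside the circle.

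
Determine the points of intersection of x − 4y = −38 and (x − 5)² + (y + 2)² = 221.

Express y = (38 + x)/4 and substitute into the circle:
17x² − 68x − 1020 = 0  ⟹  x² − 4x − 60 = 0
x = 10 or x = −6, giving (10, 12) and (−6, 8).

(−6, 8) and (10, 12)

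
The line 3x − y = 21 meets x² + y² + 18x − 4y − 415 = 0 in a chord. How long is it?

Substitute y = 3x − 21:
10x² − 120x + 110 = 0  ⟹  x² − 12x + 11 = 0
x = 11 or x = 1, giving (11, 12) and (1, −18).
|(11, 12) − (1, −18)| = √((10)² + (30)²) = 10√10.

10√10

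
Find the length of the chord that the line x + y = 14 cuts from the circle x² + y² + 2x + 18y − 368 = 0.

18√2

Express y = −x + 14 and substitute into the circle:
2x² − 44x + 80 = 0  ⟹  x² − 22x + 40 = 0
x = 20 or x = 2, giving (20, −6) and (2, 12).
|(20, −6) − (2, 12)| = √((18)² + (−18)²) = 18√2.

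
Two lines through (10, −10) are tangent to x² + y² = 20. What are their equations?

2x + y = 10 and x + 2y = −10

A line y − (−10) = m(x − (10)) is tangent when its distance from (0, 0) is 2√5:
(−10m − (10))² = 20(m² + 1)
2m² + 5m + 2 = 0, so m = −2 or m = −1/2.
Through (10, −10) these give 2x + y = 10 and x + 2y = −10.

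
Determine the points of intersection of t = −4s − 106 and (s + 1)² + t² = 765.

Substitute t = −4s − 106:
17s² + 850s + 10472 = 0  ⟹  s² + 50s + 616 = 0
s = −22 or s = −28, giving (−22, −18) and (−28, 6).

(−28, 6) and (−22, −18)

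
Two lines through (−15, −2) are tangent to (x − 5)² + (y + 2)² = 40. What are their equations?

x + 3y = −21 and x − 3y = −9

Write the tangent as mx − y + (−2 − m·(−15)) = 0 and set its distance from the centre to 2√10:
(20m − (0))² = 40(m² + 1)
9m² − 1 = 0, so m = −1/3 or m = 1/3.
Through (−15, −2) these give x + 3y = −21 and x − 3y = −9.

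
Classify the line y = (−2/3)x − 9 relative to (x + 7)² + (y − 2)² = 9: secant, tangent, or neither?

d² = (2·(−7) + 3·2 − (−27))²/13 = 361/13; r² = 9.
Since d² > r², the line lies outside the circle.

neither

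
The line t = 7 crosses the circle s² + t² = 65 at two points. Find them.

Express t = 7 and substitute into the circle:
s² − 16 = 0
s = 4 or s = −4, giving (4, 7) and (−4, 7).

(−4, 7) and (4, 7)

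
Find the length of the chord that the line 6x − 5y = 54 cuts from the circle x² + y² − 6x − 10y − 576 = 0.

6√61

From the line, y = (−54 + 6x)/5. Substituting:
61x² − 1098x − 8784 = 0  ⟹  x² − 18x − 144 = 0
x = 24 or x = −6, giving (24, 18) and (−6, −18).
Chord length = distance between (24, 18) and (−6, −18) = √2196 = 6√61.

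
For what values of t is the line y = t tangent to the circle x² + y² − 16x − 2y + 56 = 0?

t = −2 or t = 4

The line touches the circle iff its distance from (8, 1) is 3:
|0·8 + 1·1 − t| / √1 = 3
|t − (1)| = 3, so t = 4 or t = −2.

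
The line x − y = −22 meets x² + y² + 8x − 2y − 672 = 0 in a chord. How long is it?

33√2

Express y = x + 22 and substitute into the circle:
2x² + 50x − 232 = 0  ⟹  x² + 25x − 116 = 0
x = 4 or x = −29, giving (4, 26) and (−29, −7).
|(4, 26) − (−29, −7)| = √((33)² + (33)²) = 33√2.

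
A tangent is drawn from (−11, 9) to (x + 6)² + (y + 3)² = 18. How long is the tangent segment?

√151

The centre is (−6, −3) and r = 3√2. The square of the distance from P to the centre is 25 + 144 = 169.
Power of the point: PT² = |PO|² − r² = 151, so PT = √151.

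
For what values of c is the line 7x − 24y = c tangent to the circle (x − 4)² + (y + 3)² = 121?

c = −175 or c = 375

For a tangent, require d(centre, line) = r = 11.
|7·4 − 24·(−3) − c| / √625 = 11
|c − (100)| = 11·25, so c = 375 or c = −175.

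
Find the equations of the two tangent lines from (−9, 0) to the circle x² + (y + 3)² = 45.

x − 2y = −9 and 2x + y = −18

Let a tangent through (−9, 0) have slope m. Its distance from (0, −3) must equal 3√5:
[m·(9) − (−3)]² = 45(m² + 1)
2m² + 3m − 2 = 0, so m = 1/2 or m = −2.
Through (−9, 0) these give x − 2y = −9 and 2x + y = −18.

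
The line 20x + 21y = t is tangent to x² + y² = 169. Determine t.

The line touches the circle iff its distance from (0, 0) is 13:
|20·0 + 21·0 − t| / √841 = 13
|t| = 13·29, so t = 377 or t = −377.

t = −377 or t = 377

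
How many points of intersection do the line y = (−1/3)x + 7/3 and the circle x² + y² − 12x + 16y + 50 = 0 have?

0

Centre (6, −8), r² = 50. Distance² from centre to line = (−25)²/10 = 125/2.
Since d² > r², the line lies outside the circle.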